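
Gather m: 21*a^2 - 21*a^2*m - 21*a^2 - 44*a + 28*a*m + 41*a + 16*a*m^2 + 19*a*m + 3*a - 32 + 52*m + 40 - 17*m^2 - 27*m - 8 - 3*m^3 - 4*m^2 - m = -3*m^3 + m^2*(16*a - 21) + m*(-21*a^2 + 47*a + 24)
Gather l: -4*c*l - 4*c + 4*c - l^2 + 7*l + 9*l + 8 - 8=-l^2 + l*(16 - 4*c)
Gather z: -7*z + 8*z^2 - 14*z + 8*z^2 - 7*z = 16*z^2 - 28*z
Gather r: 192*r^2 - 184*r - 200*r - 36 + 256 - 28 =192*r^2 - 384*r + 192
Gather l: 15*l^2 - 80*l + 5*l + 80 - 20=15*l^2 - 75*l + 60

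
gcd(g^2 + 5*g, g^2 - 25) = g + 5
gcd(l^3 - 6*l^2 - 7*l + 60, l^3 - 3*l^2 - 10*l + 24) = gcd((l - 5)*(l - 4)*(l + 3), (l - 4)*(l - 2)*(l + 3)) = l^2 - l - 12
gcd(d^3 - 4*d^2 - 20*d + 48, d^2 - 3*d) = 1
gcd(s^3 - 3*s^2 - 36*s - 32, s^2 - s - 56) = s - 8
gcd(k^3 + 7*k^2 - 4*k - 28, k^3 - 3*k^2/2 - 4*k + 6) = k^2 - 4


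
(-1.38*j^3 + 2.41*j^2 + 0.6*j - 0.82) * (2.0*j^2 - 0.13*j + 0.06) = -2.76*j^5 + 4.9994*j^4 + 0.8039*j^3 - 1.5734*j^2 + 0.1426*j - 0.0492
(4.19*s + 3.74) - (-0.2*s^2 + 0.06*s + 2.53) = 0.2*s^2 + 4.13*s + 1.21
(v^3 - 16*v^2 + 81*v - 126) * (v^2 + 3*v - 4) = v^5 - 13*v^4 + 29*v^3 + 181*v^2 - 702*v + 504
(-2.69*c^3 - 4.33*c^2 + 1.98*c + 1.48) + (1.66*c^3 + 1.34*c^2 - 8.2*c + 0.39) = -1.03*c^3 - 2.99*c^2 - 6.22*c + 1.87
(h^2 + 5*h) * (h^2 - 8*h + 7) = h^4 - 3*h^3 - 33*h^2 + 35*h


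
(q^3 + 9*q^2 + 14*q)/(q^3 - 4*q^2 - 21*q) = (q^2 + 9*q + 14)/(q^2 - 4*q - 21)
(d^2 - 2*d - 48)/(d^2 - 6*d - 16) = (d + 6)/(d + 2)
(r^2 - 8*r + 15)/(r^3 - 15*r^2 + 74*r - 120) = (r - 3)/(r^2 - 10*r + 24)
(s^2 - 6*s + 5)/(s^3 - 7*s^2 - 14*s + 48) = (s^2 - 6*s + 5)/(s^3 - 7*s^2 - 14*s + 48)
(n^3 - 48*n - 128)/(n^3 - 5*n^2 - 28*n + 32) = (n + 4)/(n - 1)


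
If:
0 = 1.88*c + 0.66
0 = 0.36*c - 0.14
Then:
No Solution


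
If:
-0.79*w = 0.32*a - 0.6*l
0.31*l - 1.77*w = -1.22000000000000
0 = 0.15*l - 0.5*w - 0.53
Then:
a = 18.51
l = 14.01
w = 3.14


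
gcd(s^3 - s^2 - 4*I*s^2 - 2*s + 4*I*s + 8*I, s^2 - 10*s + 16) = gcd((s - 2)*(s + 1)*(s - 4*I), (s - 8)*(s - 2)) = s - 2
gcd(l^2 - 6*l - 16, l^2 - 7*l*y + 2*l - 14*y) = l + 2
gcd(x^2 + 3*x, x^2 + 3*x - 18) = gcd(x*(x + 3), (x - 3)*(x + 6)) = 1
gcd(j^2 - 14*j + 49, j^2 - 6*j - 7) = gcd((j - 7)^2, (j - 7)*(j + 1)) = j - 7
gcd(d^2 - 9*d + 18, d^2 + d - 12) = d - 3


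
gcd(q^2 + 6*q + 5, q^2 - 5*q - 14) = 1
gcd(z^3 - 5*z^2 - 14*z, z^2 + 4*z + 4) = z + 2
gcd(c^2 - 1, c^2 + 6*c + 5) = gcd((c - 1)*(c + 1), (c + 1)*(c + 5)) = c + 1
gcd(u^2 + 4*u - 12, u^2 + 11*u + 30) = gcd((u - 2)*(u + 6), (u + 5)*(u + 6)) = u + 6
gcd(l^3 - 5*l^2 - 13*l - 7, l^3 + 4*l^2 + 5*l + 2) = l^2 + 2*l + 1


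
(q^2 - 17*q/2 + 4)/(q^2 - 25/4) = 2*(2*q^2 - 17*q + 8)/(4*q^2 - 25)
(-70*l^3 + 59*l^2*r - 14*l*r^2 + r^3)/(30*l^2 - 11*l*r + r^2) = (14*l^2 - 9*l*r + r^2)/(-6*l + r)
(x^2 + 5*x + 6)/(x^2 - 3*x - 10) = (x + 3)/(x - 5)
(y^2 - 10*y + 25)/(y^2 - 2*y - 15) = (y - 5)/(y + 3)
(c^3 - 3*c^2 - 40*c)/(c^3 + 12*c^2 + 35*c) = (c - 8)/(c + 7)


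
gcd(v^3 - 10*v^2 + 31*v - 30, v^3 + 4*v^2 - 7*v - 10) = v - 2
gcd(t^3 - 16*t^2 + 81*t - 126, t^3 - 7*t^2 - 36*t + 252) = t^2 - 13*t + 42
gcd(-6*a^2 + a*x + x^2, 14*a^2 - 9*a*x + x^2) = -2*a + x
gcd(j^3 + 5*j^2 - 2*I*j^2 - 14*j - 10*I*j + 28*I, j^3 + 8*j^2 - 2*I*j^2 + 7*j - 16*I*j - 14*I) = j^2 + j*(7 - 2*I) - 14*I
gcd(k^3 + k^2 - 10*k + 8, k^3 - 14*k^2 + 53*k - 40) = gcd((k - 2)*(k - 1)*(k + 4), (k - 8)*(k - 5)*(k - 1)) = k - 1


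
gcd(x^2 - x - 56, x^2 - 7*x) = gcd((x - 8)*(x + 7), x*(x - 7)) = 1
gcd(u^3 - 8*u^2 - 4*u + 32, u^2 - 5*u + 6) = u - 2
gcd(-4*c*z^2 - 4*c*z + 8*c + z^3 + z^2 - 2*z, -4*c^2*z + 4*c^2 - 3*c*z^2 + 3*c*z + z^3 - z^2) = -4*c*z + 4*c + z^2 - z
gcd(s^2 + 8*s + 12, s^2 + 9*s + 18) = s + 6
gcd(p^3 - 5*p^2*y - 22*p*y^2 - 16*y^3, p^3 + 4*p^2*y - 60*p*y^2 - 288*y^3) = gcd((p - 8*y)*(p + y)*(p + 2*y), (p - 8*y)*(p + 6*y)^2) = -p + 8*y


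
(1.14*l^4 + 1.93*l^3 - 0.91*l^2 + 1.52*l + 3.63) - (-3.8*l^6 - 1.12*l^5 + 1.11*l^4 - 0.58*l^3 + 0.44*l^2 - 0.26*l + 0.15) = 3.8*l^6 + 1.12*l^5 + 0.0299999999999998*l^4 + 2.51*l^3 - 1.35*l^2 + 1.78*l + 3.48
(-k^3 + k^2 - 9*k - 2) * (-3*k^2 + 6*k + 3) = 3*k^5 - 9*k^4 + 30*k^3 - 45*k^2 - 39*k - 6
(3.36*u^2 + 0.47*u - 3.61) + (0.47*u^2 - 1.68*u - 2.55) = 3.83*u^2 - 1.21*u - 6.16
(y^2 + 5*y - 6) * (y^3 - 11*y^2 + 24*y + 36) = y^5 - 6*y^4 - 37*y^3 + 222*y^2 + 36*y - 216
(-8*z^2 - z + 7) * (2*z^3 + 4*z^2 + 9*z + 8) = -16*z^5 - 34*z^4 - 62*z^3 - 45*z^2 + 55*z + 56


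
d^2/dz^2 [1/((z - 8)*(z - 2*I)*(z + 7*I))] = (12*z^4 + z^3*(-128 + 80*I) + z^2*(318 - 720*I) + z*(1200 + 2340*I) - 4600 - 1120*I)/(z^9 + z^8*(-24 + 15*I) + z^7*(159 - 360*I) + z^6*(280 + 3175*I) + z^5*(-6798 - 14760*I) + z^4*(27984 + 59580*I) + z^3*(-85960 - 221600*I) + z^2*(170688 + 564480*I) + z*(526848 - 1505280*I) - 1404928)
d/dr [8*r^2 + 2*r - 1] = 16*r + 2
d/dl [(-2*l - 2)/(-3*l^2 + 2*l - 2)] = 2*(-3*l^2 - 6*l + 4)/(9*l^4 - 12*l^3 + 16*l^2 - 8*l + 4)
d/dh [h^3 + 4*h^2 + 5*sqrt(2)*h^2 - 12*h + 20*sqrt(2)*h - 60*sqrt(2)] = 3*h^2 + 8*h + 10*sqrt(2)*h - 12 + 20*sqrt(2)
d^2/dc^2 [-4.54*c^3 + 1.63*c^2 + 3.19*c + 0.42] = 3.26 - 27.24*c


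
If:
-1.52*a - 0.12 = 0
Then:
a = -0.08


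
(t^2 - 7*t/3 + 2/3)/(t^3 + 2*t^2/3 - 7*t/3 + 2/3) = (t - 2)/(t^2 + t - 2)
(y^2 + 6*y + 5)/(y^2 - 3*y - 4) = (y + 5)/(y - 4)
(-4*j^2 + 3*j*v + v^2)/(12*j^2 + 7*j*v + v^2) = (-j + v)/(3*j + v)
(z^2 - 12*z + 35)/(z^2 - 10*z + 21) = (z - 5)/(z - 3)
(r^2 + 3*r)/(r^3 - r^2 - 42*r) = (r + 3)/(r^2 - r - 42)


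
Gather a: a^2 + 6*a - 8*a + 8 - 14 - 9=a^2 - 2*a - 15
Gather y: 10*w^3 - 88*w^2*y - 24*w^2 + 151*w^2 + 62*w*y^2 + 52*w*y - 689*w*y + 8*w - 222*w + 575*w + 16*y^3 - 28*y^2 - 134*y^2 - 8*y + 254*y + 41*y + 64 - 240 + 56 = 10*w^3 + 127*w^2 + 361*w + 16*y^3 + y^2*(62*w - 162) + y*(-88*w^2 - 637*w + 287) - 120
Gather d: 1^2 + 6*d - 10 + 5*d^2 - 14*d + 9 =5*d^2 - 8*d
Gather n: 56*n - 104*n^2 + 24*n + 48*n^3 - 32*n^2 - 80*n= 48*n^3 - 136*n^2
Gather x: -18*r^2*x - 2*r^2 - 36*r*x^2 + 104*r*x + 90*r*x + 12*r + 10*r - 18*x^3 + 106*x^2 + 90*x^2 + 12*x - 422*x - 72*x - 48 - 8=-2*r^2 + 22*r - 18*x^3 + x^2*(196 - 36*r) + x*(-18*r^2 + 194*r - 482) - 56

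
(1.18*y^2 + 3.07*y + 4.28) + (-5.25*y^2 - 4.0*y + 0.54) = -4.07*y^2 - 0.93*y + 4.82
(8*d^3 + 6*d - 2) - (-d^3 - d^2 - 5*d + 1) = 9*d^3 + d^2 + 11*d - 3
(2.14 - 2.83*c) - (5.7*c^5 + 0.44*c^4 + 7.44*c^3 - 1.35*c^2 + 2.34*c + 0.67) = -5.7*c^5 - 0.44*c^4 - 7.44*c^3 + 1.35*c^2 - 5.17*c + 1.47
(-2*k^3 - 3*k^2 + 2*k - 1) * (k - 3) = -2*k^4 + 3*k^3 + 11*k^2 - 7*k + 3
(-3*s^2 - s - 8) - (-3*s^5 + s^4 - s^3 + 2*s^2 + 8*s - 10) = 3*s^5 - s^4 + s^3 - 5*s^2 - 9*s + 2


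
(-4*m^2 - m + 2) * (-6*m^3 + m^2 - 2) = 24*m^5 + 2*m^4 - 13*m^3 + 10*m^2 + 2*m - 4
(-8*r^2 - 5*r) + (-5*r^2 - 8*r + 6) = -13*r^2 - 13*r + 6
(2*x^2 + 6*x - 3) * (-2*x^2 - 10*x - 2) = -4*x^4 - 32*x^3 - 58*x^2 + 18*x + 6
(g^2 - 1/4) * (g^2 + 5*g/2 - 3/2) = g^4 + 5*g^3/2 - 7*g^2/4 - 5*g/8 + 3/8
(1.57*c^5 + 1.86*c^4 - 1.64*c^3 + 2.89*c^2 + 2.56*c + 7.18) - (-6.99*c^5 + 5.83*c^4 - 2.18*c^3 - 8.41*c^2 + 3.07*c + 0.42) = 8.56*c^5 - 3.97*c^4 + 0.54*c^3 + 11.3*c^2 - 0.51*c + 6.76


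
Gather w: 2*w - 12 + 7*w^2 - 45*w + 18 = 7*w^2 - 43*w + 6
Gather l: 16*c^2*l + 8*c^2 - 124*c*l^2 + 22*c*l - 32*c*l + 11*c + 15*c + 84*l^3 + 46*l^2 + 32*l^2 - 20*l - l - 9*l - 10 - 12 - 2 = 8*c^2 + 26*c + 84*l^3 + l^2*(78 - 124*c) + l*(16*c^2 - 10*c - 30) - 24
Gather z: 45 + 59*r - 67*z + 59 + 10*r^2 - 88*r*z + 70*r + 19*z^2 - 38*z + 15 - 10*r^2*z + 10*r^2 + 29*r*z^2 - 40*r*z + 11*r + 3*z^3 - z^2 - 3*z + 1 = 20*r^2 + 140*r + 3*z^3 + z^2*(29*r + 18) + z*(-10*r^2 - 128*r - 108) + 120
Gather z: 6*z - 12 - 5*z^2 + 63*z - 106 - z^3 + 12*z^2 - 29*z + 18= -z^3 + 7*z^2 + 40*z - 100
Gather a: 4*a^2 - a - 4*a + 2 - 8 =4*a^2 - 5*a - 6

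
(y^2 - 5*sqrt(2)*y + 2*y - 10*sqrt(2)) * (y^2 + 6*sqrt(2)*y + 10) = y^4 + sqrt(2)*y^3 + 2*y^3 - 50*y^2 + 2*sqrt(2)*y^2 - 100*y - 50*sqrt(2)*y - 100*sqrt(2)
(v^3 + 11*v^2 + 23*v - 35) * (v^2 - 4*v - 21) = v^5 + 7*v^4 - 42*v^3 - 358*v^2 - 343*v + 735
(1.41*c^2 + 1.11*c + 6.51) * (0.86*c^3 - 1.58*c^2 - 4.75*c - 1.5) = 1.2126*c^5 - 1.2732*c^4 - 2.8527*c^3 - 17.6733*c^2 - 32.5875*c - 9.765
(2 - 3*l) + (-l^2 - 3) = -l^2 - 3*l - 1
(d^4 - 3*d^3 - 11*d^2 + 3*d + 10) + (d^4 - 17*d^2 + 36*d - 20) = 2*d^4 - 3*d^3 - 28*d^2 + 39*d - 10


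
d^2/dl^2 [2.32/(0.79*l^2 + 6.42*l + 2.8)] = (-2.895824*l^2 - 23.533152*l + 2.32*(1.58*l + 6.42)*(3.16*l + 12.84) - 10.26368)/(0.79*l^2 + 6.42*l + 2.8)^3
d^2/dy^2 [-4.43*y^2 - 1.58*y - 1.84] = -8.86000000000000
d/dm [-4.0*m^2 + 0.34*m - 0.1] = 0.34 - 8.0*m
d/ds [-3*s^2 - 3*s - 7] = -6*s - 3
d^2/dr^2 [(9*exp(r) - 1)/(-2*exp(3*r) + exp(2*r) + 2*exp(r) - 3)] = (-144*exp(6*r) + 90*exp(5*r) - 175*exp(4*r) + 716*exp(3*r) - 210*exp(2*r) - 38*exp(r) - 75)*exp(r)/(8*exp(9*r) - 12*exp(8*r) - 18*exp(7*r) + 59*exp(6*r) - 18*exp(5*r) - 75*exp(4*r) + 82*exp(3*r) + 9*exp(2*r) - 54*exp(r) + 27)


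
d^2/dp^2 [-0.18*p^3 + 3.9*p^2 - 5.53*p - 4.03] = 7.8 - 1.08*p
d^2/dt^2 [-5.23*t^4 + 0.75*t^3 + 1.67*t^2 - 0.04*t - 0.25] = -62.76*t^2 + 4.5*t + 3.34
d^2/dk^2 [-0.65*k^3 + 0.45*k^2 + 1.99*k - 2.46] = 0.9 - 3.9*k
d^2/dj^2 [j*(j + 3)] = 2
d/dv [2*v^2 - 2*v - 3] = 4*v - 2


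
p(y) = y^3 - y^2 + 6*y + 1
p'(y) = 3*y^2 - 2*y + 6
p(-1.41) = -12.25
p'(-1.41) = 14.78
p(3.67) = 58.98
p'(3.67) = 39.07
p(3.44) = 50.51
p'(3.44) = 34.62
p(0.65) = 4.75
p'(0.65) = 5.97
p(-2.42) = -33.55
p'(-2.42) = 28.41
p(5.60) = 178.86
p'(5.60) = 88.88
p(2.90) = 34.38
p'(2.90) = 25.43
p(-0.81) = -5.05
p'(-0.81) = 9.59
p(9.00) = 703.00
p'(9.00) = 231.00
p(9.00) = 703.00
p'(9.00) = 231.00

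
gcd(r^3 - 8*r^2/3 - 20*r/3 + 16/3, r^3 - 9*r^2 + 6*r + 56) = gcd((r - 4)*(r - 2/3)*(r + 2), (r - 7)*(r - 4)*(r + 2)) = r^2 - 2*r - 8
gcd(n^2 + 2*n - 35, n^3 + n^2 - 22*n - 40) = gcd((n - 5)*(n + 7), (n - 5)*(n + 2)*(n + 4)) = n - 5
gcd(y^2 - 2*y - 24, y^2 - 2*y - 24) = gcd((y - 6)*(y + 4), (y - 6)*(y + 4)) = y^2 - 2*y - 24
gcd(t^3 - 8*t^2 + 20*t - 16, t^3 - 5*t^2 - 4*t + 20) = t - 2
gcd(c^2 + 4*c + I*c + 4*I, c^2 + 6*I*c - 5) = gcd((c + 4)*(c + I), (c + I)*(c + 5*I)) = c + I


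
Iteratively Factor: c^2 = (c)*(c)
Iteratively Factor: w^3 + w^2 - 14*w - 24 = (w + 2)*(w^2 - w - 12) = (w + 2)*(w + 3)*(w - 4)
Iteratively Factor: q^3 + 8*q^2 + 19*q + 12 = (q + 1)*(q^2 + 7*q + 12) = (q + 1)*(q + 4)*(q + 3)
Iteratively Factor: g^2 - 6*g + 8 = (g - 2)*(g - 4)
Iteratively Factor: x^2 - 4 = (x + 2)*(x - 2)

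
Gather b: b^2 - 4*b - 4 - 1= b^2 - 4*b - 5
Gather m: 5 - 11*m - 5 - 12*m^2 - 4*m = -12*m^2 - 15*m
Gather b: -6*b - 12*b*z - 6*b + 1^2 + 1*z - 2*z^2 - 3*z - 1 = b*(-12*z - 12) - 2*z^2 - 2*z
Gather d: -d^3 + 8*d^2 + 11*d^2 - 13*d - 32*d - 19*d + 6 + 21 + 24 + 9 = -d^3 + 19*d^2 - 64*d + 60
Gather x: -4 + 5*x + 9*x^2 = 9*x^2 + 5*x - 4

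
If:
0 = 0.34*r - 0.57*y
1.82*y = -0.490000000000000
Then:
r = -0.45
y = -0.27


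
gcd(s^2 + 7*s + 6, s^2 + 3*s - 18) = s + 6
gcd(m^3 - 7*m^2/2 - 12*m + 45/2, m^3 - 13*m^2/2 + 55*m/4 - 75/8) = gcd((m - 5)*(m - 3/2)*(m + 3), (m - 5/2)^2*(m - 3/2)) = m - 3/2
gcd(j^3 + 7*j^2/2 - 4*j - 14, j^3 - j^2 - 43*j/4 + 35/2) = j^2 + 3*j/2 - 7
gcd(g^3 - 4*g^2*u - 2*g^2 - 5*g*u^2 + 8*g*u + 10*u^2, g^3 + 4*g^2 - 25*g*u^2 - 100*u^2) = -g + 5*u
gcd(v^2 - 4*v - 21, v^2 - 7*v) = v - 7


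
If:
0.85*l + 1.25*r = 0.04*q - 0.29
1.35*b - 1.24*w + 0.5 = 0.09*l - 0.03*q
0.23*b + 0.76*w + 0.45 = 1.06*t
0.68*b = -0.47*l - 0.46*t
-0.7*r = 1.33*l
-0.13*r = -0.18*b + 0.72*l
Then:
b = -0.32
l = -0.12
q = 11.95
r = 0.23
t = 0.60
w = 0.35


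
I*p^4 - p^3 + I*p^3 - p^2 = p^2*(p + I)*(I*p + I)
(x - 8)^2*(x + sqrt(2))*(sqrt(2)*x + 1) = sqrt(2)*x^4 - 16*sqrt(2)*x^3 + 3*x^3 - 48*x^2 + 65*sqrt(2)*x^2 - 16*sqrt(2)*x + 192*x + 64*sqrt(2)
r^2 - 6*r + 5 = (r - 5)*(r - 1)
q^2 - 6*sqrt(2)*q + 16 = (q - 4*sqrt(2))*(q - 2*sqrt(2))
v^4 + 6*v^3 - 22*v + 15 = (v - 1)^2*(v + 3)*(v + 5)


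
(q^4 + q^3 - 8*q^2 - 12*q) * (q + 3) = q^5 + 4*q^4 - 5*q^3 - 36*q^2 - 36*q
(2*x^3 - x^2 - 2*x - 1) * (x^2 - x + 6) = 2*x^5 - 3*x^4 + 11*x^3 - 5*x^2 - 11*x - 6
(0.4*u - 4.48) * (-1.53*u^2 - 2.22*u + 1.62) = -0.612*u^3 + 5.9664*u^2 + 10.5936*u - 7.2576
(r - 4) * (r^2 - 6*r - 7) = r^3 - 10*r^2 + 17*r + 28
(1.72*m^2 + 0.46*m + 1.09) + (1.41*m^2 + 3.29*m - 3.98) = 3.13*m^2 + 3.75*m - 2.89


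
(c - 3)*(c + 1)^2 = c^3 - c^2 - 5*c - 3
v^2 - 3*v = v*(v - 3)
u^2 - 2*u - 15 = (u - 5)*(u + 3)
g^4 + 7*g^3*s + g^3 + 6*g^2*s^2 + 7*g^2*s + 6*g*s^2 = g*(g + 1)*(g + s)*(g + 6*s)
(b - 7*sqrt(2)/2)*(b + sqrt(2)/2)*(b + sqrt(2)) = b^3 - 2*sqrt(2)*b^2 - 19*b/2 - 7*sqrt(2)/2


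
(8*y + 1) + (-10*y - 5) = -2*y - 4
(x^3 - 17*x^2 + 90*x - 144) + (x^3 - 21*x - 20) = 2*x^3 - 17*x^2 + 69*x - 164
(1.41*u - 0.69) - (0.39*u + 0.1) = 1.02*u - 0.79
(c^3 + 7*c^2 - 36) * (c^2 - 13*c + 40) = c^5 - 6*c^4 - 51*c^3 + 244*c^2 + 468*c - 1440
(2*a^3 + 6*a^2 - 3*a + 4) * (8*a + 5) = 16*a^4 + 58*a^3 + 6*a^2 + 17*a + 20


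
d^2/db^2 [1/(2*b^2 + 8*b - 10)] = (-b^2 - 4*b + 4*(b + 2)^2 + 5)/(b^2 + 4*b - 5)^3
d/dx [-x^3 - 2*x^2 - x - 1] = -3*x^2 - 4*x - 1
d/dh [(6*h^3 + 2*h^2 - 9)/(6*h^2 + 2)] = h*(9*h^3 + 9*h + 29)/(9*h^4 + 6*h^2 + 1)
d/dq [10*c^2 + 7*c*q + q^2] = 7*c + 2*q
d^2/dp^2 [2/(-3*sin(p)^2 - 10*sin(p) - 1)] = 4*(18*sin(p)^4 + 45*sin(p)^3 + 17*sin(p)^2 - 95*sin(p) - 97)/(3*sin(p)^2 + 10*sin(p) + 1)^3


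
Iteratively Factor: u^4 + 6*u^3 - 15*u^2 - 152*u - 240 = (u + 4)*(u^3 + 2*u^2 - 23*u - 60) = (u + 3)*(u + 4)*(u^2 - u - 20) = (u + 3)*(u + 4)^2*(u - 5)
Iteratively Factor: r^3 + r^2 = (r)*(r^2 + r) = r^2*(r + 1)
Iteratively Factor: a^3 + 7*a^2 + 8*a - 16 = (a + 4)*(a^2 + 3*a - 4) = (a + 4)^2*(a - 1)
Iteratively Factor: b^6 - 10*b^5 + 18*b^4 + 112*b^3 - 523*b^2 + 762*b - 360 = (b + 4)*(b^5 - 14*b^4 + 74*b^3 - 184*b^2 + 213*b - 90) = (b - 3)*(b + 4)*(b^4 - 11*b^3 + 41*b^2 - 61*b + 30) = (b - 5)*(b - 3)*(b + 4)*(b^3 - 6*b^2 + 11*b - 6) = (b - 5)*(b - 3)^2*(b + 4)*(b^2 - 3*b + 2) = (b - 5)*(b - 3)^2*(b - 1)*(b + 4)*(b - 2)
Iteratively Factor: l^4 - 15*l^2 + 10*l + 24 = (l + 1)*(l^3 - l^2 - 14*l + 24) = (l - 3)*(l + 1)*(l^2 + 2*l - 8) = (l - 3)*(l - 2)*(l + 1)*(l + 4)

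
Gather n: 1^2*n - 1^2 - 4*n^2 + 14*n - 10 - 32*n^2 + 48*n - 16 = -36*n^2 + 63*n - 27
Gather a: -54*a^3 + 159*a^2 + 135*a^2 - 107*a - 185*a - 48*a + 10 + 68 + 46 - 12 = -54*a^3 + 294*a^2 - 340*a + 112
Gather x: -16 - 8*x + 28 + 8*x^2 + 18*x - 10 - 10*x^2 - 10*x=2 - 2*x^2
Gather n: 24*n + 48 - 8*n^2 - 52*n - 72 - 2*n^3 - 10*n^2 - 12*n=-2*n^3 - 18*n^2 - 40*n - 24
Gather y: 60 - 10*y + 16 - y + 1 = 77 - 11*y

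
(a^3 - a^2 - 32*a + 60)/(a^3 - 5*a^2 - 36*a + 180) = (a - 2)/(a - 6)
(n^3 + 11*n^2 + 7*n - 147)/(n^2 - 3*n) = n + 14 + 49/n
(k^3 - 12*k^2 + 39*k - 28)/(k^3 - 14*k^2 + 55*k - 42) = (k - 4)/(k - 6)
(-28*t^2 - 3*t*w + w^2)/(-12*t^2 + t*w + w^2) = (7*t - w)/(3*t - w)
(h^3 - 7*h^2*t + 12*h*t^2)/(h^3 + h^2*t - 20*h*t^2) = (h - 3*t)/(h + 5*t)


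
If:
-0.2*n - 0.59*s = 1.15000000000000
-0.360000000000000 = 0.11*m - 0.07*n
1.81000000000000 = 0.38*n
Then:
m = -0.24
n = 4.76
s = -3.56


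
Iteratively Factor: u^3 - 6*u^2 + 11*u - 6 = (u - 1)*(u^2 - 5*u + 6) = (u - 2)*(u - 1)*(u - 3)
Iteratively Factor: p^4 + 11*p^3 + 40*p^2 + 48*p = (p + 4)*(p^3 + 7*p^2 + 12*p) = (p + 3)*(p + 4)*(p^2 + 4*p) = p*(p + 3)*(p + 4)*(p + 4)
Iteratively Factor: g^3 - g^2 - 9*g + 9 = (g - 3)*(g^2 + 2*g - 3) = (g - 3)*(g + 3)*(g - 1)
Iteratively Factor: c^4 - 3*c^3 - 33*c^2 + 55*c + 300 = (c + 3)*(c^3 - 6*c^2 - 15*c + 100) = (c - 5)*(c + 3)*(c^2 - c - 20) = (c - 5)^2*(c + 3)*(c + 4)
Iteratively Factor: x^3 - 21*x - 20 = (x - 5)*(x^2 + 5*x + 4) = (x - 5)*(x + 4)*(x + 1)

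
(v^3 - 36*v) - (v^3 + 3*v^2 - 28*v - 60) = -3*v^2 - 8*v + 60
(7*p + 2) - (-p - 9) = 8*p + 11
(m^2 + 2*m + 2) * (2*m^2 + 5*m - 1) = 2*m^4 + 9*m^3 + 13*m^2 + 8*m - 2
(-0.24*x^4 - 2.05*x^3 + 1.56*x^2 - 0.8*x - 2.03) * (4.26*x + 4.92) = -1.0224*x^5 - 9.9138*x^4 - 3.4404*x^3 + 4.2672*x^2 - 12.5838*x - 9.9876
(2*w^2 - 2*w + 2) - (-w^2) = 3*w^2 - 2*w + 2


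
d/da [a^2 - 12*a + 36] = 2*a - 12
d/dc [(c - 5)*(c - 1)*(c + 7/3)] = 3*c^2 - 22*c/3 - 9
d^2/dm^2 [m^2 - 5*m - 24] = 2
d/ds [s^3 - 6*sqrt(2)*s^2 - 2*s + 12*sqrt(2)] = 3*s^2 - 12*sqrt(2)*s - 2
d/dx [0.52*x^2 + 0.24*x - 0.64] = 1.04*x + 0.24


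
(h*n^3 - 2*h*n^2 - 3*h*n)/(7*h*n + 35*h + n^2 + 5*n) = h*n*(n^2 - 2*n - 3)/(7*h*n + 35*h + n^2 + 5*n)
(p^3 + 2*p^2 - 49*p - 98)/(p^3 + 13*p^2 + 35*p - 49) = (p^2 - 5*p - 14)/(p^2 + 6*p - 7)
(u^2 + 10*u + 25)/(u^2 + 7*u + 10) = (u + 5)/(u + 2)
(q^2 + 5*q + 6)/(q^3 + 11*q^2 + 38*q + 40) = (q + 3)/(q^2 + 9*q + 20)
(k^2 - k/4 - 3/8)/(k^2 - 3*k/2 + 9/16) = 2*(2*k + 1)/(4*k - 3)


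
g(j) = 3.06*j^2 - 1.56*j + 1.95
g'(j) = 6.12*j - 1.56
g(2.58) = 18.29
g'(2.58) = 14.23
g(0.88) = 2.95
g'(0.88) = 3.83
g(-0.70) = 4.54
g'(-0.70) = -5.84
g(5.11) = 73.88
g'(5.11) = 29.71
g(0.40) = 1.82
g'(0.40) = 0.89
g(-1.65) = 12.85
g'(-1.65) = -11.66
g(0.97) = 3.32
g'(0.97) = 4.38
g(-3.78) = 51.57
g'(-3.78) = -24.69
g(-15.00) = 713.85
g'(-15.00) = -93.36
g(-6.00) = 121.47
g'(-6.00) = -38.28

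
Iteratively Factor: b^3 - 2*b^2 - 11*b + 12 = (b - 4)*(b^2 + 2*b - 3) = (b - 4)*(b + 3)*(b - 1)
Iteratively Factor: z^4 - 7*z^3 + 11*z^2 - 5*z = (z - 1)*(z^3 - 6*z^2 + 5*z) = (z - 5)*(z - 1)*(z^2 - z) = z*(z - 5)*(z - 1)*(z - 1)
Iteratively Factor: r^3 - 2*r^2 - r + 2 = (r - 1)*(r^2 - r - 2) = (r - 1)*(r + 1)*(r - 2)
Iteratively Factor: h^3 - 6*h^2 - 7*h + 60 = (h - 4)*(h^2 - 2*h - 15) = (h - 4)*(h + 3)*(h - 5)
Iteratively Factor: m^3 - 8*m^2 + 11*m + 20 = (m - 4)*(m^2 - 4*m - 5) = (m - 4)*(m + 1)*(m - 5)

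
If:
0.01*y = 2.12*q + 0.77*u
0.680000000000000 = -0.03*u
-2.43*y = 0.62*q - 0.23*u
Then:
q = 8.21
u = -22.67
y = -4.24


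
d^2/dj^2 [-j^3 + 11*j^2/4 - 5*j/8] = 11/2 - 6*j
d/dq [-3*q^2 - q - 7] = -6*q - 1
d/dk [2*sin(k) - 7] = 2*cos(k)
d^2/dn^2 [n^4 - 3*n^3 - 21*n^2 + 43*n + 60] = 12*n^2 - 18*n - 42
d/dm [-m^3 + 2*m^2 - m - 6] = -3*m^2 + 4*m - 1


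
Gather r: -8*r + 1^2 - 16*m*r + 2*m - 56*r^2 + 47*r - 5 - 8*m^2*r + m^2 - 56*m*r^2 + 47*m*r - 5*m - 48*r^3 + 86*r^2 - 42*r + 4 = m^2 - 3*m - 48*r^3 + r^2*(30 - 56*m) + r*(-8*m^2 + 31*m - 3)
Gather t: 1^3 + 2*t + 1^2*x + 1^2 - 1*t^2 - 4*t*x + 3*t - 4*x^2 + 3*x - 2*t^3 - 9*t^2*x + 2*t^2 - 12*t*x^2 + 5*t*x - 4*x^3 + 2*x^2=-2*t^3 + t^2*(1 - 9*x) + t*(-12*x^2 + x + 5) - 4*x^3 - 2*x^2 + 4*x + 2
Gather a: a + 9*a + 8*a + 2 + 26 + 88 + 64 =18*a + 180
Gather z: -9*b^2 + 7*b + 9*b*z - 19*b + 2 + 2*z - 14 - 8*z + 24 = -9*b^2 - 12*b + z*(9*b - 6) + 12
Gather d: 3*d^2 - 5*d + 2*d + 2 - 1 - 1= 3*d^2 - 3*d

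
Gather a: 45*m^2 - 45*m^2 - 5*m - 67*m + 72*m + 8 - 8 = 0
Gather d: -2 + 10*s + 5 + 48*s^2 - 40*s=48*s^2 - 30*s + 3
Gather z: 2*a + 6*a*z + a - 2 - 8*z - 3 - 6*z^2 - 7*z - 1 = 3*a - 6*z^2 + z*(6*a - 15) - 6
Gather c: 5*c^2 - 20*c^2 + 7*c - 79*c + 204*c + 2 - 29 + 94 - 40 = -15*c^2 + 132*c + 27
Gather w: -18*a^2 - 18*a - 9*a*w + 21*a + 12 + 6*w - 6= -18*a^2 + 3*a + w*(6 - 9*a) + 6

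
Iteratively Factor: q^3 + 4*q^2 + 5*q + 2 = (q + 1)*(q^2 + 3*q + 2) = (q + 1)^2*(q + 2)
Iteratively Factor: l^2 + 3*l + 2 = (l + 2)*(l + 1)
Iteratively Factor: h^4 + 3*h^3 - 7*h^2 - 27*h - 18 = (h - 3)*(h^3 + 6*h^2 + 11*h + 6) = (h - 3)*(h + 1)*(h^2 + 5*h + 6) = (h - 3)*(h + 1)*(h + 3)*(h + 2)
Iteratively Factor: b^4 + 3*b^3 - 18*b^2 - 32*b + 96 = (b - 2)*(b^3 + 5*b^2 - 8*b - 48) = (b - 3)*(b - 2)*(b^2 + 8*b + 16) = (b - 3)*(b - 2)*(b + 4)*(b + 4)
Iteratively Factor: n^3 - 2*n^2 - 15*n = (n + 3)*(n^2 - 5*n) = (n - 5)*(n + 3)*(n)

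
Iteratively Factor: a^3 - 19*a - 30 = (a + 3)*(a^2 - 3*a - 10) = (a - 5)*(a + 3)*(a + 2)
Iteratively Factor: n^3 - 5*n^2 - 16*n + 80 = (n - 4)*(n^2 - n - 20) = (n - 5)*(n - 4)*(n + 4)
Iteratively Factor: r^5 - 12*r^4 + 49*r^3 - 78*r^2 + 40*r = (r - 1)*(r^4 - 11*r^3 + 38*r^2 - 40*r) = r*(r - 1)*(r^3 - 11*r^2 + 38*r - 40) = r*(r - 4)*(r - 1)*(r^2 - 7*r + 10) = r*(r - 5)*(r - 4)*(r - 1)*(r - 2)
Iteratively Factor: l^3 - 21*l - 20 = (l + 1)*(l^2 - l - 20) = (l + 1)*(l + 4)*(l - 5)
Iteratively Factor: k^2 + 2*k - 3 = (k + 3)*(k - 1)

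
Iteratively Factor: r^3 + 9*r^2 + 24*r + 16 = (r + 4)*(r^2 + 5*r + 4) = (r + 1)*(r + 4)*(r + 4)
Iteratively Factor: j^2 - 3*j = (j)*(j - 3)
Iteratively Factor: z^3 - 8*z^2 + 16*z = (z - 4)*(z^2 - 4*z) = z*(z - 4)*(z - 4)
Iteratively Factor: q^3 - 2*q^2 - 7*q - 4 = (q + 1)*(q^2 - 3*q - 4) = (q + 1)^2*(q - 4)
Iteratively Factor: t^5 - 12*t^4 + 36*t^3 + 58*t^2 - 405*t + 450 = (t - 5)*(t^4 - 7*t^3 + t^2 + 63*t - 90) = (t - 5)^2*(t^3 - 2*t^2 - 9*t + 18) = (t - 5)^2*(t + 3)*(t^2 - 5*t + 6) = (t - 5)^2*(t - 3)*(t + 3)*(t - 2)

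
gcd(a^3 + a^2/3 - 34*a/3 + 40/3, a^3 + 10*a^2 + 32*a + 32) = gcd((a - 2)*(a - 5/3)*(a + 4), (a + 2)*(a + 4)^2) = a + 4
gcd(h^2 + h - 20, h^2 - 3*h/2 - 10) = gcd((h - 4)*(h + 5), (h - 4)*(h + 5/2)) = h - 4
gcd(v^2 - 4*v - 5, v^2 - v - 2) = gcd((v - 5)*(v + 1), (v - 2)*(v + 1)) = v + 1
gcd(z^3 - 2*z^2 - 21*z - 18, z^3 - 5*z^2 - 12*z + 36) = z^2 - 3*z - 18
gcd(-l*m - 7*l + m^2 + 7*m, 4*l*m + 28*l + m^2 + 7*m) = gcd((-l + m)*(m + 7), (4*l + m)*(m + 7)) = m + 7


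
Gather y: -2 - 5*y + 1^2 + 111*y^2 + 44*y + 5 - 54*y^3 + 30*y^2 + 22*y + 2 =-54*y^3 + 141*y^2 + 61*y + 6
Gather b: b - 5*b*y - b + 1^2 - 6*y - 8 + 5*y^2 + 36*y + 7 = -5*b*y + 5*y^2 + 30*y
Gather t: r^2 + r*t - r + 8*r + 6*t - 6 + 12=r^2 + 7*r + t*(r + 6) + 6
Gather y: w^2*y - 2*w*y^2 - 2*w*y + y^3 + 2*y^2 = y^3 + y^2*(2 - 2*w) + y*(w^2 - 2*w)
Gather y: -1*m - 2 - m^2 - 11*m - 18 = -m^2 - 12*m - 20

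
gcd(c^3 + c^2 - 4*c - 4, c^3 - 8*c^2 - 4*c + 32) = c^2 - 4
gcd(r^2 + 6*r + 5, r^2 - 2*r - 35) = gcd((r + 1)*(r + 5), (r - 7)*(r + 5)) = r + 5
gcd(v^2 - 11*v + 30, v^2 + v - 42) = v - 6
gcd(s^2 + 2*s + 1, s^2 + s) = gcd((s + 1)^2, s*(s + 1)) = s + 1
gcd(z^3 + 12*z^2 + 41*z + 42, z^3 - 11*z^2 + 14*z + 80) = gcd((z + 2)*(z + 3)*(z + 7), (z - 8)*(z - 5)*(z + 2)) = z + 2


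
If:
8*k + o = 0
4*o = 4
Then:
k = -1/8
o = 1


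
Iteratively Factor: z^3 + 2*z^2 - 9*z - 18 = (z - 3)*(z^2 + 5*z + 6) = (z - 3)*(z + 3)*(z + 2)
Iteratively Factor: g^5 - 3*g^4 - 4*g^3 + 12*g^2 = (g - 3)*(g^4 - 4*g^2) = g*(g - 3)*(g^3 - 4*g) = g*(g - 3)*(g + 2)*(g^2 - 2*g) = g*(g - 3)*(g - 2)*(g + 2)*(g)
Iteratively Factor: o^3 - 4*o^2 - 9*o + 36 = (o + 3)*(o^2 - 7*o + 12) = (o - 4)*(o + 3)*(o - 3)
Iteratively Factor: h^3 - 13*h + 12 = (h - 3)*(h^2 + 3*h - 4) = (h - 3)*(h + 4)*(h - 1)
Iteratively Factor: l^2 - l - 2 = (l - 2)*(l + 1)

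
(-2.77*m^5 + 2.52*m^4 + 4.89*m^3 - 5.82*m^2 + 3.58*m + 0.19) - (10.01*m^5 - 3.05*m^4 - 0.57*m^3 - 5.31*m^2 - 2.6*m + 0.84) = -12.78*m^5 + 5.57*m^4 + 5.46*m^3 - 0.510000000000001*m^2 + 6.18*m - 0.65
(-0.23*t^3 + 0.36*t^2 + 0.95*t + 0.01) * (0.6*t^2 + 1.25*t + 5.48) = -0.138*t^5 - 0.0715*t^4 - 0.2404*t^3 + 3.1663*t^2 + 5.2185*t + 0.0548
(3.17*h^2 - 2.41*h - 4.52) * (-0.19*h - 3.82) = -0.6023*h^3 - 11.6515*h^2 + 10.065*h + 17.2664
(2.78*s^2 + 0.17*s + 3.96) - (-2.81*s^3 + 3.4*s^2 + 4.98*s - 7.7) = 2.81*s^3 - 0.62*s^2 - 4.81*s + 11.66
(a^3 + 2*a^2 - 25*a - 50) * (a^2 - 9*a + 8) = a^5 - 7*a^4 - 35*a^3 + 191*a^2 + 250*a - 400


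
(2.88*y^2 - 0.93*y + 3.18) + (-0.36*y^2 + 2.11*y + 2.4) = 2.52*y^2 + 1.18*y + 5.58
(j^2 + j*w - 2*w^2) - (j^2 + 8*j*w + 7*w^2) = -7*j*w - 9*w^2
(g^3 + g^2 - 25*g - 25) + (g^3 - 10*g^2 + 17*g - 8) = 2*g^3 - 9*g^2 - 8*g - 33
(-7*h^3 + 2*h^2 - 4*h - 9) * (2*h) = -14*h^4 + 4*h^3 - 8*h^2 - 18*h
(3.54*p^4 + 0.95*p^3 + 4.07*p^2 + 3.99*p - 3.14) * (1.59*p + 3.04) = 5.6286*p^5 + 12.2721*p^4 + 9.3593*p^3 + 18.7169*p^2 + 7.137*p - 9.5456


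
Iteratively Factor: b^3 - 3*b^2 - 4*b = (b - 4)*(b^2 + b) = (b - 4)*(b + 1)*(b)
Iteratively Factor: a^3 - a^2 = (a - 1)*(a^2) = a*(a - 1)*(a)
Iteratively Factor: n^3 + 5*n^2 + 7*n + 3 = (n + 1)*(n^2 + 4*n + 3) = (n + 1)*(n + 3)*(n + 1)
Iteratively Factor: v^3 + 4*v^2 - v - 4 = (v + 1)*(v^2 + 3*v - 4) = (v - 1)*(v + 1)*(v + 4)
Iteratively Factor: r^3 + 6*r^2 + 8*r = (r)*(r^2 + 6*r + 8) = r*(r + 2)*(r + 4)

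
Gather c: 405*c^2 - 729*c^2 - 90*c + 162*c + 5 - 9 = -324*c^2 + 72*c - 4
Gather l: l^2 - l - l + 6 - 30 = l^2 - 2*l - 24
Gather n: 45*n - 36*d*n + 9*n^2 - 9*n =9*n^2 + n*(36 - 36*d)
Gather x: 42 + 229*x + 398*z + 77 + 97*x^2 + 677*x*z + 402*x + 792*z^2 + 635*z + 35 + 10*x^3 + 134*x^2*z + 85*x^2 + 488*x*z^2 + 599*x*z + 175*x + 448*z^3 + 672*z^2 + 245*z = 10*x^3 + x^2*(134*z + 182) + x*(488*z^2 + 1276*z + 806) + 448*z^3 + 1464*z^2 + 1278*z + 154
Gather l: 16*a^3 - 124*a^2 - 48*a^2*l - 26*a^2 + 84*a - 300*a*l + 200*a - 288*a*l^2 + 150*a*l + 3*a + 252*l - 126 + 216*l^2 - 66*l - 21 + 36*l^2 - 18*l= 16*a^3 - 150*a^2 + 287*a + l^2*(252 - 288*a) + l*(-48*a^2 - 150*a + 168) - 147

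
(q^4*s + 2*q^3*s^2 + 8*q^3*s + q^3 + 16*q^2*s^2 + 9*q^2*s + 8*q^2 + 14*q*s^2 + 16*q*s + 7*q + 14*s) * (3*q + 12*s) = 3*q^5*s + 18*q^4*s^2 + 24*q^4*s + 3*q^4 + 24*q^3*s^3 + 144*q^3*s^2 + 39*q^3*s + 24*q^3 + 192*q^2*s^3 + 150*q^2*s^2 + 144*q^2*s + 21*q^2 + 168*q*s^3 + 192*q*s^2 + 126*q*s + 168*s^2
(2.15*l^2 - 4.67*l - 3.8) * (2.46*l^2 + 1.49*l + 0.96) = 5.289*l^4 - 8.2847*l^3 - 14.2423*l^2 - 10.1452*l - 3.648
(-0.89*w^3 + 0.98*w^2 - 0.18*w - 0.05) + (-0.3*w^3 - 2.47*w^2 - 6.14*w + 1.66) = -1.19*w^3 - 1.49*w^2 - 6.32*w + 1.61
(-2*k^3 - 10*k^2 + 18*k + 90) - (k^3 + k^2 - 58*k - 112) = -3*k^3 - 11*k^2 + 76*k + 202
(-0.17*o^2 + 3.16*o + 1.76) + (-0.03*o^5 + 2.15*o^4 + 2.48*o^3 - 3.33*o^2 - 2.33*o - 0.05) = -0.03*o^5 + 2.15*o^4 + 2.48*o^3 - 3.5*o^2 + 0.83*o + 1.71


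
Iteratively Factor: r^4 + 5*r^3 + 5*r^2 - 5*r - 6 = (r + 1)*(r^3 + 4*r^2 + r - 6) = (r + 1)*(r + 3)*(r^2 + r - 2) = (r - 1)*(r + 1)*(r + 3)*(r + 2)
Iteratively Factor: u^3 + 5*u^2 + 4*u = (u + 1)*(u^2 + 4*u) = u*(u + 1)*(u + 4)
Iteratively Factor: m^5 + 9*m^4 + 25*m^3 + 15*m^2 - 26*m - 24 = (m + 1)*(m^4 + 8*m^3 + 17*m^2 - 2*m - 24) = (m + 1)*(m + 4)*(m^3 + 4*m^2 + m - 6) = (m - 1)*(m + 1)*(m + 4)*(m^2 + 5*m + 6) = (m - 1)*(m + 1)*(m + 2)*(m + 4)*(m + 3)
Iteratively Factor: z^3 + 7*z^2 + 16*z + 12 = (z + 2)*(z^2 + 5*z + 6) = (z + 2)^2*(z + 3)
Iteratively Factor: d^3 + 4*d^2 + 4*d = (d + 2)*(d^2 + 2*d) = (d + 2)^2*(d)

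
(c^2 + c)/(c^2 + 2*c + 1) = c/(c + 1)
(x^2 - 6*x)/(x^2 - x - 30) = x/(x + 5)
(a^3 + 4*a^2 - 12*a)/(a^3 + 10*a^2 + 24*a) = (a - 2)/(a + 4)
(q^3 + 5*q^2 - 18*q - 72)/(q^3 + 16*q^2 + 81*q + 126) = (q - 4)/(q + 7)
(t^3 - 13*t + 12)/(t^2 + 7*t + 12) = (t^2 - 4*t + 3)/(t + 3)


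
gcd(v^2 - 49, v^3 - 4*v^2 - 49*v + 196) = v^2 - 49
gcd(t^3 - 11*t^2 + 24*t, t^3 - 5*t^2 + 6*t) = t^2 - 3*t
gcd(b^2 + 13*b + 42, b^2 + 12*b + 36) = b + 6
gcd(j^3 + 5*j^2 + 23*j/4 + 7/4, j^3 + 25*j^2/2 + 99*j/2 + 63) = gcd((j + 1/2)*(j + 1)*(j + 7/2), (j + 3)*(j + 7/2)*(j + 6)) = j + 7/2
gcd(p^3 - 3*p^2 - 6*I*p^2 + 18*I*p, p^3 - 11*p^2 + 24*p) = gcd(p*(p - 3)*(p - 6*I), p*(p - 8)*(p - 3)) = p^2 - 3*p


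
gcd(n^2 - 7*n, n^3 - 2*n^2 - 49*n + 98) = n - 7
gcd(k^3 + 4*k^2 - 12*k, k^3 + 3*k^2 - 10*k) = k^2 - 2*k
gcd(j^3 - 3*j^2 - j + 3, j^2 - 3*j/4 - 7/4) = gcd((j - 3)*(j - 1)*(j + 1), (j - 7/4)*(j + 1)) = j + 1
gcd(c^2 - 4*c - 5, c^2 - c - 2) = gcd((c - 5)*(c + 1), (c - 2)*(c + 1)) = c + 1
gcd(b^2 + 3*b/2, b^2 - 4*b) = b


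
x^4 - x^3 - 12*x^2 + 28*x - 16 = (x - 2)^2*(x - 1)*(x + 4)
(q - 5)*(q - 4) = q^2 - 9*q + 20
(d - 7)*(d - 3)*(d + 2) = d^3 - 8*d^2 + d + 42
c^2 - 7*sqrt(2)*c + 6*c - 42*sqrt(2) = (c + 6)*(c - 7*sqrt(2))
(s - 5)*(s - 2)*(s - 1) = s^3 - 8*s^2 + 17*s - 10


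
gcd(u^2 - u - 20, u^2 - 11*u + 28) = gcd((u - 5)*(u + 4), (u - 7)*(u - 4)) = 1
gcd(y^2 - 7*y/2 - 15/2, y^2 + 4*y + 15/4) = y + 3/2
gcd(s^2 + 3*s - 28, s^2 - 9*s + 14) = 1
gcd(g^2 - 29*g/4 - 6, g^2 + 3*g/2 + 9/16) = g + 3/4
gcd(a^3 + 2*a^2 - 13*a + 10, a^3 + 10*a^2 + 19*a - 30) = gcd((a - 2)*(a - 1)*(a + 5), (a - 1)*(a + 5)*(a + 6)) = a^2 + 4*a - 5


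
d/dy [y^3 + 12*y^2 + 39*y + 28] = 3*y^2 + 24*y + 39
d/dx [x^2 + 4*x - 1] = 2*x + 4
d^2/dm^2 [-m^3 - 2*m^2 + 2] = -6*m - 4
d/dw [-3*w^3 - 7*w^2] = w*(-9*w - 14)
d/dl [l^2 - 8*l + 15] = 2*l - 8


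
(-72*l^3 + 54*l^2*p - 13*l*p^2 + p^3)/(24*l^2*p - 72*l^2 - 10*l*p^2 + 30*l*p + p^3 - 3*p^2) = (-3*l + p)/(p - 3)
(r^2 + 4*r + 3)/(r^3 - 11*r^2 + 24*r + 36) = (r + 3)/(r^2 - 12*r + 36)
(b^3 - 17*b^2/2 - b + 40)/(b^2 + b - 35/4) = 2*(b^2 - 6*b - 16)/(2*b + 7)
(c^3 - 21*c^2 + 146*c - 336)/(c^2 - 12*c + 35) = (c^2 - 14*c + 48)/(c - 5)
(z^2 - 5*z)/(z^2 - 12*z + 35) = z/(z - 7)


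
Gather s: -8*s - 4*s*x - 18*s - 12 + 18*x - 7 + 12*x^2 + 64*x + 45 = s*(-4*x - 26) + 12*x^2 + 82*x + 26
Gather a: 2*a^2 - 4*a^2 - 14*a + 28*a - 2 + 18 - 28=-2*a^2 + 14*a - 12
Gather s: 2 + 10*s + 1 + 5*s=15*s + 3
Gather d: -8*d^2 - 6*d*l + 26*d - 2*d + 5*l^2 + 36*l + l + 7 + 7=-8*d^2 + d*(24 - 6*l) + 5*l^2 + 37*l + 14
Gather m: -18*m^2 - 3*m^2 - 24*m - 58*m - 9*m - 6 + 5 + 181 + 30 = -21*m^2 - 91*m + 210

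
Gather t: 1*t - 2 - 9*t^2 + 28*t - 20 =-9*t^2 + 29*t - 22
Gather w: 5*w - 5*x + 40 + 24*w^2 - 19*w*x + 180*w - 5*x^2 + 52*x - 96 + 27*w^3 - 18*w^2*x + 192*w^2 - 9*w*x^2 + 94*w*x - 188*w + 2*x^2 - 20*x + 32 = 27*w^3 + w^2*(216 - 18*x) + w*(-9*x^2 + 75*x - 3) - 3*x^2 + 27*x - 24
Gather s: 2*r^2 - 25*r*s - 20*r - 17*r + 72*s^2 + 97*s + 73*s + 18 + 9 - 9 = 2*r^2 - 37*r + 72*s^2 + s*(170 - 25*r) + 18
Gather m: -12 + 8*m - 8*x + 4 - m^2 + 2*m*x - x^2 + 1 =-m^2 + m*(2*x + 8) - x^2 - 8*x - 7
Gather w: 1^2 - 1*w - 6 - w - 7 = -2*w - 12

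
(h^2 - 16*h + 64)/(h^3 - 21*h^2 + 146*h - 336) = (h - 8)/(h^2 - 13*h + 42)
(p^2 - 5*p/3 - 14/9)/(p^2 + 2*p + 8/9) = (3*p - 7)/(3*p + 4)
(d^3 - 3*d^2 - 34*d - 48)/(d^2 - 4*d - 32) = (d^2 + 5*d + 6)/(d + 4)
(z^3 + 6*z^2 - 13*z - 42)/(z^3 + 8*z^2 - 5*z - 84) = (z + 2)/(z + 4)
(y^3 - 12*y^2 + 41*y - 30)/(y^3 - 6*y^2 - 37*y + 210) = (y^2 - 7*y + 6)/(y^2 - y - 42)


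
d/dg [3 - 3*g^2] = -6*g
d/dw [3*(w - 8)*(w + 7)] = 6*w - 3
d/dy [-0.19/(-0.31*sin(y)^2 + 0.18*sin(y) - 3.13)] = (0.0342 - 0.1178*sin(y))*cos(y)/(0.31*sin(y)^2 - 0.18*sin(y) + 3.13)^2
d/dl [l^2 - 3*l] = 2*l - 3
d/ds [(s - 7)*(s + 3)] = 2*s - 4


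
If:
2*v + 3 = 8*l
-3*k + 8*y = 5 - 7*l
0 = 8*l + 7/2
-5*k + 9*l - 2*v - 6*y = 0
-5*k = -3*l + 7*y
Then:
No Solution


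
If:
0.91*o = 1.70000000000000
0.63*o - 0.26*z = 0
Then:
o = 1.87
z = 4.53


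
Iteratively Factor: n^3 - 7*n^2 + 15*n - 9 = (n - 3)*(n^2 - 4*n + 3) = (n - 3)^2*(n - 1)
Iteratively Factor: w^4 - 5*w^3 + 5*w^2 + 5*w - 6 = (w - 2)*(w^3 - 3*w^2 - w + 3) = (w - 2)*(w - 1)*(w^2 - 2*w - 3) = (w - 3)*(w - 2)*(w - 1)*(w + 1)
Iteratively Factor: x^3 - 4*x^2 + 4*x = (x - 2)*(x^2 - 2*x) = x*(x - 2)*(x - 2)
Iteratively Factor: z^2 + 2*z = (z)*(z + 2)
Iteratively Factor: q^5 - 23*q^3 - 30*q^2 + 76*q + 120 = (q + 2)*(q^4 - 2*q^3 - 19*q^2 + 8*q + 60) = (q - 5)*(q + 2)*(q^3 + 3*q^2 - 4*q - 12) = (q - 5)*(q + 2)^2*(q^2 + q - 6) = (q - 5)*(q - 2)*(q + 2)^2*(q + 3)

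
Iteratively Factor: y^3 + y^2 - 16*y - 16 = (y - 4)*(y^2 + 5*y + 4) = (y - 4)*(y + 4)*(y + 1)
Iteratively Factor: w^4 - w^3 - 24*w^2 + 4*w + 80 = (w + 4)*(w^3 - 5*w^2 - 4*w + 20) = (w - 2)*(w + 4)*(w^2 - 3*w - 10) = (w - 5)*(w - 2)*(w + 4)*(w + 2)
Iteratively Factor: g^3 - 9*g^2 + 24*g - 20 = (g - 2)*(g^2 - 7*g + 10) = (g - 5)*(g - 2)*(g - 2)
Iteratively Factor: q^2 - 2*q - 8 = (q + 2)*(q - 4)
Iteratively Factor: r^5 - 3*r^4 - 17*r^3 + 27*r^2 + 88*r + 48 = (r - 4)*(r^4 + r^3 - 13*r^2 - 25*r - 12) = (r - 4)^2*(r^3 + 5*r^2 + 7*r + 3) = (r - 4)^2*(r + 3)*(r^2 + 2*r + 1) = (r - 4)^2*(r + 1)*(r + 3)*(r + 1)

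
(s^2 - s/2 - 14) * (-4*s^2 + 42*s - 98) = -4*s^4 + 44*s^3 - 63*s^2 - 539*s + 1372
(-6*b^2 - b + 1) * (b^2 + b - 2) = -6*b^4 - 7*b^3 + 12*b^2 + 3*b - 2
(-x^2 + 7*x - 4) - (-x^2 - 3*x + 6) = 10*x - 10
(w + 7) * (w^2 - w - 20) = w^3 + 6*w^2 - 27*w - 140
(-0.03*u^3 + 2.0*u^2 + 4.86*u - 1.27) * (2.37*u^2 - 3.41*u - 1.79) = -0.0711*u^5 + 4.8423*u^4 + 4.7519*u^3 - 23.1625*u^2 - 4.3687*u + 2.2733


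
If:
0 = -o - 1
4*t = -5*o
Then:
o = -1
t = 5/4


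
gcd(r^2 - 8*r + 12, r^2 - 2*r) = r - 2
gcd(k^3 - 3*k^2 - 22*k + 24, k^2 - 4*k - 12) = k - 6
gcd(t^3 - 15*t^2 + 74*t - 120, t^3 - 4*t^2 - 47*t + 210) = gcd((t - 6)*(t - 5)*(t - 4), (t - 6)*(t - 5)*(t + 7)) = t^2 - 11*t + 30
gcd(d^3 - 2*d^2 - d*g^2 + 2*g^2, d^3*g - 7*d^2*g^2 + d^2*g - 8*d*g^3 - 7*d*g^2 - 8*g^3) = d + g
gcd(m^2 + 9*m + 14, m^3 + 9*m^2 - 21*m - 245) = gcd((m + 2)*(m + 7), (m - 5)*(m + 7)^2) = m + 7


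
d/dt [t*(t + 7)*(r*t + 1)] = 3*r*t^2 + 14*r*t + 2*t + 7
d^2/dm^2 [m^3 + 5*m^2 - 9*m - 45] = 6*m + 10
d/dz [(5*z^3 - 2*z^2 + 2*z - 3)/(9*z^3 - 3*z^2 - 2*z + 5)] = (3*z^4 - 56*z^3 + 166*z^2 - 38*z + 4)/(81*z^6 - 54*z^5 - 27*z^4 + 102*z^3 - 26*z^2 - 20*z + 25)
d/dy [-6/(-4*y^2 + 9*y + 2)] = 6*(9 - 8*y)/(-4*y^2 + 9*y + 2)^2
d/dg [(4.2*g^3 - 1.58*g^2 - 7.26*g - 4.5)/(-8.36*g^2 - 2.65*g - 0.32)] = (-35.112*g^4 - 22.26*g^3 - 60.5386*g^2 - 74.2288*g - 9.6018)/(69.8896*g^4 + 44.308*g^3 + 12.3729*g^2 + 1.696*g + 0.1024)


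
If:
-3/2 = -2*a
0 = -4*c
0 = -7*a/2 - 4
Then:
No Solution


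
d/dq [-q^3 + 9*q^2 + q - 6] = -3*q^2 + 18*q + 1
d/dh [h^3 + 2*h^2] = h*(3*h + 4)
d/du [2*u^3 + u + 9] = 6*u^2 + 1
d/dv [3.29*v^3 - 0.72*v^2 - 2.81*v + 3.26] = 9.87*v^2 - 1.44*v - 2.81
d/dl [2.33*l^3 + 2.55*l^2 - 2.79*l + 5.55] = 6.99*l^2 + 5.1*l - 2.79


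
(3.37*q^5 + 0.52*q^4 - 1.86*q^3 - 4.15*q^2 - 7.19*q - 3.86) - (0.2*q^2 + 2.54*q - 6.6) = 3.37*q^5 + 0.52*q^4 - 1.86*q^3 - 4.35*q^2 - 9.73*q + 2.74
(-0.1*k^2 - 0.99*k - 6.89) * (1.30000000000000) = -0.13*k^2 - 1.287*k - 8.957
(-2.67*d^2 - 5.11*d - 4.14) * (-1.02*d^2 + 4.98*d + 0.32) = 2.7234*d^4 - 8.0844*d^3 - 22.0794*d^2 - 22.2524*d - 1.3248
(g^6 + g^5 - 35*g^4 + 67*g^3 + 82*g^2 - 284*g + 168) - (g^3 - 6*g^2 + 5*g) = g^6 + g^5 - 35*g^4 + 66*g^3 + 88*g^2 - 289*g + 168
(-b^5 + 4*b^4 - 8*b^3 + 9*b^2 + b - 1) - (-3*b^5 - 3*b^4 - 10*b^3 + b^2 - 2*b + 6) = 2*b^5 + 7*b^4 + 2*b^3 + 8*b^2 + 3*b - 7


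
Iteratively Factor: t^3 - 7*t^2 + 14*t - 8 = (t - 1)*(t^2 - 6*t + 8) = (t - 4)*(t - 1)*(t - 2)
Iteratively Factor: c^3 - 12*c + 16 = (c - 2)*(c^2 + 2*c - 8) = (c - 2)^2*(c + 4)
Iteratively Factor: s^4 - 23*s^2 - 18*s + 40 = (s - 1)*(s^3 + s^2 - 22*s - 40) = (s - 1)*(s + 4)*(s^2 - 3*s - 10) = (s - 5)*(s - 1)*(s + 4)*(s + 2)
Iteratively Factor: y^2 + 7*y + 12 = (y + 4)*(y + 3)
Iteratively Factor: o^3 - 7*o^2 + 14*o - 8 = (o - 2)*(o^2 - 5*o + 4) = (o - 2)*(o - 1)*(o - 4)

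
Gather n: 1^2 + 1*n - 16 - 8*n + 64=49 - 7*n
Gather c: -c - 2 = -c - 2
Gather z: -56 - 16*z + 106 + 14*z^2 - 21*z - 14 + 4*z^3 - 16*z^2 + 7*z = 4*z^3 - 2*z^2 - 30*z + 36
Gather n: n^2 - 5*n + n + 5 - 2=n^2 - 4*n + 3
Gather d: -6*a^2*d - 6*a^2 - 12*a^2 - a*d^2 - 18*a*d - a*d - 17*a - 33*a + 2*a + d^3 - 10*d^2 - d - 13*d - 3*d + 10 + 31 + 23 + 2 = -18*a^2 - 48*a + d^3 + d^2*(-a - 10) + d*(-6*a^2 - 19*a - 17) + 66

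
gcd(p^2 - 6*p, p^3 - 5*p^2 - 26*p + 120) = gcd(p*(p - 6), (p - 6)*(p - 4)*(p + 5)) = p - 6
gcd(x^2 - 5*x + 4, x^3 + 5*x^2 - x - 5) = x - 1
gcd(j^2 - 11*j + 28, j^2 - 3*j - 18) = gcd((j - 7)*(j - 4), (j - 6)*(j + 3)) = 1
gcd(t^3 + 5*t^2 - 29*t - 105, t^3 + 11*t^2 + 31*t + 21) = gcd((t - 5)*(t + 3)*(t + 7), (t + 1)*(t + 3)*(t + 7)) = t^2 + 10*t + 21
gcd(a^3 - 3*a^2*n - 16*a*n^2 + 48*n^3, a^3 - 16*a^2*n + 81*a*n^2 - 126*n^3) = a - 3*n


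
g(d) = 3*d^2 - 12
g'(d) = 6*d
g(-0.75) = -10.31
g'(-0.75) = -4.50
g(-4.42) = 46.61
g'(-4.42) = -26.52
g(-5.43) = 76.45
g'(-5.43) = -32.58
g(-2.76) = 10.85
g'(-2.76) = -16.56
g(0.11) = -11.96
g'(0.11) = 0.66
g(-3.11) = 17.02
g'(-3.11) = -18.66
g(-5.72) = 86.16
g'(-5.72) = -34.32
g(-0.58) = -10.99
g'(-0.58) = -3.48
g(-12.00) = 420.00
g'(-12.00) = -72.00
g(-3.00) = 15.00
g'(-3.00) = -18.00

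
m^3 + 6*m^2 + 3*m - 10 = (m - 1)*(m + 2)*(m + 5)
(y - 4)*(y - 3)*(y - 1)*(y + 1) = y^4 - 7*y^3 + 11*y^2 + 7*y - 12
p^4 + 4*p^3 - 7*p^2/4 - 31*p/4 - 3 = (p - 3/2)*(p + 1/2)*(p + 1)*(p + 4)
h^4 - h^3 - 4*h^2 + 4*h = h*(h - 2)*(h - 1)*(h + 2)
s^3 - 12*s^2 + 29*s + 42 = (s - 7)*(s - 6)*(s + 1)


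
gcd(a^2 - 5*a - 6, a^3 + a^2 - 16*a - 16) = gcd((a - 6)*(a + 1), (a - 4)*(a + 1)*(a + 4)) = a + 1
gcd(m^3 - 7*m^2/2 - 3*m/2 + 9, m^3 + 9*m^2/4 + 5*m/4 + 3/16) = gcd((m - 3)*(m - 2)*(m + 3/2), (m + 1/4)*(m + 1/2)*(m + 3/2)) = m + 3/2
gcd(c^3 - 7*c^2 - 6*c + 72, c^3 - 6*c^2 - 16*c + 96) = c^2 - 10*c + 24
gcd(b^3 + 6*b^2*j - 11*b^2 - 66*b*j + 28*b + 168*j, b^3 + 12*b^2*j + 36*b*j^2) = b + 6*j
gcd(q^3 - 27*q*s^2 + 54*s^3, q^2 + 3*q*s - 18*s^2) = q^2 + 3*q*s - 18*s^2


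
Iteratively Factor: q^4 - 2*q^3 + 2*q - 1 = (q - 1)*(q^3 - q^2 - q + 1) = (q - 1)^2*(q^2 - 1) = (q - 1)^2*(q + 1)*(q - 1)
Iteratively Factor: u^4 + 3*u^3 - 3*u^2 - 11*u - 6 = (u - 2)*(u^3 + 5*u^2 + 7*u + 3) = (u - 2)*(u + 3)*(u^2 + 2*u + 1) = (u - 2)*(u + 1)*(u + 3)*(u + 1)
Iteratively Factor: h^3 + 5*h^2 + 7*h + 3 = (h + 1)*(h^2 + 4*h + 3) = (h + 1)^2*(h + 3)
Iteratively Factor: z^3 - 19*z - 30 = (z + 2)*(z^2 - 2*z - 15) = (z - 5)*(z + 2)*(z + 3)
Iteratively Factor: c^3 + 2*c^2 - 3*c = (c - 1)*(c^2 + 3*c) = c*(c - 1)*(c + 3)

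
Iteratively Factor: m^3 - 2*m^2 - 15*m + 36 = (m - 3)*(m^2 + m - 12) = (m - 3)*(m + 4)*(m - 3)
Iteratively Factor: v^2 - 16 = (v - 4)*(v + 4)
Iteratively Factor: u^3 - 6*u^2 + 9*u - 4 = (u - 1)*(u^2 - 5*u + 4) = (u - 1)^2*(u - 4)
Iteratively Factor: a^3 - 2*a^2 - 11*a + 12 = (a - 4)*(a^2 + 2*a - 3) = (a - 4)*(a - 1)*(a + 3)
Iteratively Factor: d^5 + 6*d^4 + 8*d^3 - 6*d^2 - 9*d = (d + 3)*(d^4 + 3*d^3 - d^2 - 3*d) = (d - 1)*(d + 3)*(d^3 + 4*d^2 + 3*d) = d*(d - 1)*(d + 3)*(d^2 + 4*d + 3) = d*(d - 1)*(d + 3)^2*(d + 1)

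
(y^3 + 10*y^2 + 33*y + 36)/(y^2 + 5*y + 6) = (y^2 + 7*y + 12)/(y + 2)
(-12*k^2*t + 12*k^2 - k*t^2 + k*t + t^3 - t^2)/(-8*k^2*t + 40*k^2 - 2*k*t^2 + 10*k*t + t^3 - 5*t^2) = (3*k*t - 3*k + t^2 - t)/(2*k*t - 10*k + t^2 - 5*t)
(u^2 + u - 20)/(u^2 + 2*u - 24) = (u + 5)/(u + 6)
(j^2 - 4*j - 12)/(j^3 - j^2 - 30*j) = (j + 2)/(j*(j + 5))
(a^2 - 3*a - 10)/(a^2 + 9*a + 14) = (a - 5)/(a + 7)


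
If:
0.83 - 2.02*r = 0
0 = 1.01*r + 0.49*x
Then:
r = 0.41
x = -0.85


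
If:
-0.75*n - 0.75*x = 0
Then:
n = -x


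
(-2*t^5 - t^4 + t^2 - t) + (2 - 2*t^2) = -2*t^5 - t^4 - t^2 - t + 2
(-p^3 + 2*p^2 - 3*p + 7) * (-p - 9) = p^4 + 7*p^3 - 15*p^2 + 20*p - 63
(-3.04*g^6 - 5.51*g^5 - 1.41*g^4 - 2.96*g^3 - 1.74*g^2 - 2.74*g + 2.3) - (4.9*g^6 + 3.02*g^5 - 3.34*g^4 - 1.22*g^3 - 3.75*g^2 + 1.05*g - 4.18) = -7.94*g^6 - 8.53*g^5 + 1.93*g^4 - 1.74*g^3 + 2.01*g^2 - 3.79*g + 6.48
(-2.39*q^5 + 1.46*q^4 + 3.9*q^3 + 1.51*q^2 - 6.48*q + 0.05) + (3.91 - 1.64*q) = -2.39*q^5 + 1.46*q^4 + 3.9*q^3 + 1.51*q^2 - 8.12*q + 3.96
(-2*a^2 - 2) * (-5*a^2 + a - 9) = 10*a^4 - 2*a^3 + 28*a^2 - 2*a + 18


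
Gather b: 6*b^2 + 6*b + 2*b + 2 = 6*b^2 + 8*b + 2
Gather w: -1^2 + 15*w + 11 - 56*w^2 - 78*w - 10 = -56*w^2 - 63*w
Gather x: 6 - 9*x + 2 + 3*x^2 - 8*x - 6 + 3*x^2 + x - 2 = 6*x^2 - 16*x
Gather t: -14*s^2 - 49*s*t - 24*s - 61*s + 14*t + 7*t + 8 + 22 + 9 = -14*s^2 - 85*s + t*(21 - 49*s) + 39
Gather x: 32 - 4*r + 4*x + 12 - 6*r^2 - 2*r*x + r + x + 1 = -6*r^2 - 3*r + x*(5 - 2*r) + 45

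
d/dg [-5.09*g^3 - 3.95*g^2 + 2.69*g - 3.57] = -15.27*g^2 - 7.9*g + 2.69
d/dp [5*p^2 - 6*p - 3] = 10*p - 6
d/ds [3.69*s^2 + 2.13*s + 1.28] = 7.38*s + 2.13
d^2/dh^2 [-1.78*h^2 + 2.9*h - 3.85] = -3.56000000000000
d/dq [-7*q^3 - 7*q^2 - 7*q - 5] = -21*q^2 - 14*q - 7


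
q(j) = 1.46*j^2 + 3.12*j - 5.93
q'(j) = 2.92*j + 3.12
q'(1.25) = 6.77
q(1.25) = 0.25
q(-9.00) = 84.25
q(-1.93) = -6.51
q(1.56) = 2.49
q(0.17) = -5.36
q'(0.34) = 4.11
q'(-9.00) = -23.16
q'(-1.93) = -2.52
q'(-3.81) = -8.01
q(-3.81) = 3.38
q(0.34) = -4.70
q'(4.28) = 15.62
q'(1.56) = 7.68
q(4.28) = 34.17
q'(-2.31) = -3.63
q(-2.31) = -5.35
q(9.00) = 140.41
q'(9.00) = 29.40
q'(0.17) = 3.62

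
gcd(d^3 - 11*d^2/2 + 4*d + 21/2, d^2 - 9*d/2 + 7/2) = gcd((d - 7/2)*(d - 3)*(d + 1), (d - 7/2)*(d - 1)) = d - 7/2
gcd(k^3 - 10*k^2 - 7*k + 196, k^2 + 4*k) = k + 4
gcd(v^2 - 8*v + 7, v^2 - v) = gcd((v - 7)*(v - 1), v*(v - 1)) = v - 1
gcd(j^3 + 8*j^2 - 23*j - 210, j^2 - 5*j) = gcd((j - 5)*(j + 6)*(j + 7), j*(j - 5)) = j - 5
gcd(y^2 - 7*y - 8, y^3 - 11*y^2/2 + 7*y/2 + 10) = y + 1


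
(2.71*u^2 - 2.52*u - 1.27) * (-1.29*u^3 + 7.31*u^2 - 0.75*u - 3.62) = -3.4959*u^5 + 23.0609*u^4 - 18.8154*u^3 - 17.2039*u^2 + 10.0749*u + 4.5974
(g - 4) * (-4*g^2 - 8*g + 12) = -4*g^3 + 8*g^2 + 44*g - 48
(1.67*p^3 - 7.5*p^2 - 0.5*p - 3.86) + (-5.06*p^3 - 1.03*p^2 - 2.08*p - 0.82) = -3.39*p^3 - 8.53*p^2 - 2.58*p - 4.68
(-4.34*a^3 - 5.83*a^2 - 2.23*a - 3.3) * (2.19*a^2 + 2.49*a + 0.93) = -9.5046*a^5 - 23.5743*a^4 - 23.4366*a^3 - 18.2016*a^2 - 10.2909*a - 3.069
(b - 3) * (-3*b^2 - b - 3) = -3*b^3 + 8*b^2 + 9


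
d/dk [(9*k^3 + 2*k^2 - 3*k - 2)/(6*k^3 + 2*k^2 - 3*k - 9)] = (6*k^4 - 18*k^3 - 207*k^2 - 28*k + 21)/(36*k^6 + 24*k^5 - 32*k^4 - 120*k^3 - 27*k^2 + 54*k + 81)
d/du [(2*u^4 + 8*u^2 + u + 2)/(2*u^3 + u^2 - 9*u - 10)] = (4*u^6 + 4*u^5 - 70*u^4 - 84*u^3 - 85*u^2 - 164*u + 8)/(4*u^6 + 4*u^5 - 35*u^4 - 58*u^3 + 61*u^2 + 180*u + 100)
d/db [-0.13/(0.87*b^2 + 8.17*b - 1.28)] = (0.2262*b + 1.0621)/(0.87*b^2 + 8.17*b - 1.28)^2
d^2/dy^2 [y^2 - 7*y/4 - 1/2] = 2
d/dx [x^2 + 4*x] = 2*x + 4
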